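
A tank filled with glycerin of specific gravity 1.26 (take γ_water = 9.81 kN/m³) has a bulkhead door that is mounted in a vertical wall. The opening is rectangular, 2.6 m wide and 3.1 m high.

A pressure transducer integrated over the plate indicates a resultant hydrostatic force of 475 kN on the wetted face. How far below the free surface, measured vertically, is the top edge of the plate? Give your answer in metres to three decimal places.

γ = 1.26 × 9.81 = 12.3606 kN/m³.
A = 2.6 × 3.1 = 8.06 m².
From F = γ·h_c·A, the centroid depth is h_c = 475/(12.3606 × 8.06) = 4.76781 m.
The centroid lies 3.1/2 = 1.55 m below the top edge, so the top edge sits at h_top = 4.76781 − 1.55 = 3.21781 m below the surface.

d_top ≈ 3.218 m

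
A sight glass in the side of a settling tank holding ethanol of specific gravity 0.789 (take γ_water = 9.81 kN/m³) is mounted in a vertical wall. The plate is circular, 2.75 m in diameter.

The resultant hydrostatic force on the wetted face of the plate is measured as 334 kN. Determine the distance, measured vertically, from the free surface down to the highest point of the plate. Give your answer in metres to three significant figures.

d_top ≈ 5.89 m

γ = 0.789 × 9.81 = 7.74009 kN/m³.
A = π(1.375)² = 5.93957 m².
From F = γ·h_c·A, the centroid depth is h_c = 334/(7.74009 × 5.93957) = 7.26516 m.
The centroid is at the centre, 1.375 m below the top of the plate, so the highest point sits at h_top = 7.26516 − 1.375 = 5.89016 m below the surface.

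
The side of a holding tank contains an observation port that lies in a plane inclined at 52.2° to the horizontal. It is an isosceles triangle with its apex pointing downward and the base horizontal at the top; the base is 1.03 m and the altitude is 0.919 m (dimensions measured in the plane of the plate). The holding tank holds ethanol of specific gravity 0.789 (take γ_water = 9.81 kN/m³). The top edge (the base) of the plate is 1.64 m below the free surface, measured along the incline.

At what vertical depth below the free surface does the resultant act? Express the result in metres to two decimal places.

h_p = 1.56 m

γ = 0.789 × 9.81 = 7.74009 kN/m³.
Let θ = 52.2° be the plate's angle to the horizontal; measure y along the incline from where the plane meets the free surface. Vertical depth h = y·sinθ with sinθ = 0.790155.
With the apex down, the centroid sits h/3 = 0.919/3 = 0.306333 m below the base (the top edge), so y_c = 1.64 + 0.306333 = 1.94633 m and h_c = 1.94633 × 0.790155 = 1.5379 m.
A = ½ × 1.03 × 0.919 = 0.473285 m².
Resultant F = γ·h_c·A = 7.74009 × 1.5379 × 0.473285 = 5.63374 kN.
I_c = b·h³/36 = 1.03 × 0.919³/36 = 0.0222066 m⁴.
Centre of pressure: y_p = y_c + I_c/(y_c·A) = 1.94633 + 0.0222066/(1.94633 × 0.473285) = 1.94633 + 0.024107 = 1.97044 m along the plane.
Vertically, h_p = y_p·sinθ = 1.97044 × 0.790155 = 1.55695 m.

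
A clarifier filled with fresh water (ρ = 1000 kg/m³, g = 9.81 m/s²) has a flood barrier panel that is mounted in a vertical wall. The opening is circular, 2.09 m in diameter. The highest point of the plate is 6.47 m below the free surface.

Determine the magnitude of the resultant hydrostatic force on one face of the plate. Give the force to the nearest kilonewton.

γ = ρg = 1000 × 9.81 = 9810 N/m³ = 9.81 kN/m³.
The centroid is at the centre, 1.045 m below the top of the plate, so the centroid depth is h_c = 6.47 + 1.045 = 7.515 m.
A = π(1.045)² = 3.4307 m².
Resultant F = γ·h_c·A = 9.81 × 7.515 × 3.4307 = 252.919 kN.

F ≈ 253 kN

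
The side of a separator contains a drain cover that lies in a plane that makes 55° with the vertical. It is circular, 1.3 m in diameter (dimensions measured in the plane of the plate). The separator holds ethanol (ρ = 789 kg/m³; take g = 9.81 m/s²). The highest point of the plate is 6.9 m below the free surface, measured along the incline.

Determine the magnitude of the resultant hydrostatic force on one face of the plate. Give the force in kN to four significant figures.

F ≈ 44.49 kN

γ = ρg = 789 × 9.81 / 1000 = 7.74009 kN/m³.
The plate makes 55° with the vertical, i.e. θ = 90° − 55° = 35° to the horizontal. Measuring y along the incline from the free-surface line, vertical depth h = y·sinθ with sinθ = 0.573576.
The centroid is at the centre, 0.65 m below the top of the plate, so y_c = 6.9 + 0.65 = 7.55 m and h_c = 7.55 × 0.573576 = 4.3305 m.
A = π(0.65)² = 1.32732 m².
Resultant F = γ·h_c·A = 7.74009 × 4.3305 × 1.32732 = 44.4897 kN.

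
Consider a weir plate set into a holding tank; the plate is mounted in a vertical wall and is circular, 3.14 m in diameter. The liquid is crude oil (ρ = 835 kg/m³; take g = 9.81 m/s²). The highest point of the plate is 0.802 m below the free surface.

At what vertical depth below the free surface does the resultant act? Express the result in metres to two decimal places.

h_p = 2.63 m

γ = ρg = 835 × 9.81 / 1000 = 8.19135 kN/m³.
The centroid is at the centre, 1.57 m below the top of the plate, so the centroid depth is h_c = 0.802 + 1.57 = 2.372 m.
A = π(1.57)² = 7.74371 m².
Resultant F = γ·h_c·A = 8.19135 × 2.372 × 7.74371 = 150.459 kN.
I_c = πr⁴/4 = π × 1.57⁴/4 = 4.77187 m⁴.
Centre of pressure: y_p = y_c + I_c/(y_c·A) = 2.372 + 4.77187/(2.372 × 7.74371) = 2.372 + 0.259791 = 2.63179 m along the plane.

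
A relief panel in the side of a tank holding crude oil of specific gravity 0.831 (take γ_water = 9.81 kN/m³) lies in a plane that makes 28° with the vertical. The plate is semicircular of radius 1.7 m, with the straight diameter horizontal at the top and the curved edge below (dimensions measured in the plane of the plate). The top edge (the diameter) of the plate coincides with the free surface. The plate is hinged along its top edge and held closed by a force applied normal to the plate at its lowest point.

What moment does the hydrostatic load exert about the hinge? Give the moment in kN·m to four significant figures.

γ = 0.831 × 9.81 = 8.15211 kN/m³.
The plate makes 28° with the vertical, i.e. θ = 90° − 28° = 62° to the horizontal. Measuring y along the incline from the free-surface line, vertical depth h = y·sinθ with sinθ = 0.882948.
The centroid of a semicircle lies 4r/(3π) = 0.721502 m from the diameter, here below the top edge, so y_c = 0.721502 m and h_c = 0.721502 × 0.882948 = 0.637049 m.
A = πr²/2 = π × 1.7²/2 = 4.5396 m².
Resultant F = γ·h_c·A = 8.15211 × 0.637049 × 4.5396 = 23.5755 kN.
I_c = (π/8 − 8/(9π))·r⁴ = 0.109757 × 1.7⁴ = 0.916701 m⁴.
Centre of pressure: y_p = y_c + I_c/(y_c·A) = 0.721502 + 0.916701/(0.721502 × 4.5396) = 0.721502 + 0.27988 = 1.00138 m along the plane.
The resultant acts 0.721502 + 0.27988 = 1.00138 m (along the plate) below the hinge at the top edge, so the moment about the hinge is M = F × 1.00138 = 23.5755 × 1.00138 = 23.608 kN·m.

M ≈ 23.61 kN·m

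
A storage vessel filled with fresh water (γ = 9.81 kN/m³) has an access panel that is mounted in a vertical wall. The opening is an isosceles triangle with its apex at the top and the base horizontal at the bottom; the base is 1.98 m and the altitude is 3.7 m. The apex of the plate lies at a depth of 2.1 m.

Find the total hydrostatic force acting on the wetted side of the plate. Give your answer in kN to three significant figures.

F ≈ 164 kN

γ = 9.81 kN/m³.
With the apex up, the centroid sits 2h/3 = 2 × 3.7/3 = 2.46667 m below the apex, so the centroid depth is h_c = 2.1 + 2.46667 = 4.56667 m.
A = ½ × 1.98 × 3.7 = 3.663 m².
Resultant F = γ·h_c·A = 9.81 × 4.56667 × 3.663 = 164.099 kN.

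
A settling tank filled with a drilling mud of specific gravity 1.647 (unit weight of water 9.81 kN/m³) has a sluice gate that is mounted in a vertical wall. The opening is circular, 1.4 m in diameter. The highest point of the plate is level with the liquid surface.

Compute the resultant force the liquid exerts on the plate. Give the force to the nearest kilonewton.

γ = 1.647 × 9.81 = 16.15707 kN/m³.
The centroid is at the centre, 0.7 m below the top of the plate, so the centroid depth is h_c = 0.7 m.
A = π(0.7)² = 1.53938 m².
Resultant F = γ·h_c·A = 16.15707 × 0.7 × 1.53938 = 17.4103 kN.

F ≈ 17 kN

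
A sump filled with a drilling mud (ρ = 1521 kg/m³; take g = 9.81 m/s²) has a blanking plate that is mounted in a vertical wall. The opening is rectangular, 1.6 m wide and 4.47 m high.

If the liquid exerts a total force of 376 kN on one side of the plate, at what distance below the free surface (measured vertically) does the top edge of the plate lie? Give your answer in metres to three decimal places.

γ = ρg = 1521 × 9.81 / 1000 = 14.92101 kN/m³.
A = 1.6 × 4.47 = 7.152 m².
From F = γ·h_c·A, the centroid depth is h_c = 376/(14.92101 × 7.152) = 3.5234 m.
The centroid lies 4.47/2 = 2.235 m below the top edge, so the top edge sits at h_top = 3.5234 − 2.235 = 1.2884 m below the surface.

d_top ≈ 1.288 m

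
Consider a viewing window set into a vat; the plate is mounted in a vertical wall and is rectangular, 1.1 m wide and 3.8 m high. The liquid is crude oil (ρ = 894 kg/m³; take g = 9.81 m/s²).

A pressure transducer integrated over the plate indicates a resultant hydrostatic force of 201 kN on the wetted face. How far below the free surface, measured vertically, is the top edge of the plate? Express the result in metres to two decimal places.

γ = ρg = 894 × 9.81 / 1000 = 8.77014 kN/m³.
A = 1.1 × 3.8 = 4.18 m².
From F = γ·h_c·A, the centroid depth is h_c = 201/(8.77014 × 4.18) = 5.48294 m.
The centroid lies 3.8/2 = 1.9 m below the top edge, so the top edge sits at h_top = 5.48294 − 1.9 = 3.58294 m below the surface.

d_top ≈ 3.58 m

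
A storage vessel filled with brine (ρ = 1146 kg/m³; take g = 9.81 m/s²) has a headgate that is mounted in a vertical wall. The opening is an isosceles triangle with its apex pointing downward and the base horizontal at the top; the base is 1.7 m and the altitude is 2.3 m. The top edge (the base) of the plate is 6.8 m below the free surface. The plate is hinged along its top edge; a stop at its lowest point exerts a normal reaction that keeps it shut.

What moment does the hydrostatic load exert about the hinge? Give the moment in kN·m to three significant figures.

γ = ρg = 1146 × 9.81 / 1000 = 11.24226 kN/m³.
With the apex down, the centroid sits h/3 = 2.3/3 = 0.766667 m below the base (the top edge), so the centroid depth is h_c = 6.8 + 0.766667 = 7.56667 m.
A = ½ × 1.7 × 2.3 = 1.955 m².
Resultant F = γ·h_c·A = 11.24226 × 7.56667 × 1.955 = 166.305 kN.
I_c = b·h³/36 = 1.7 × 2.3³/36 = 0.574553 m⁴.
Centre of pressure: y_p = y_c + I_c/(y_c·A) = 7.56667 + 0.574553/(7.56667 × 1.955) = 7.56667 + 0.0388399 = 7.60551 m along the plane.
The resultant acts 0.766667 + 0.0388399 = 0.805507 m (along the plate) below the hinge at the top edge, so the moment about the hinge is M = F × 0.805507 = 166.305 × 0.805507 = 133.96 kN·m.

M ≈ 134 kN·m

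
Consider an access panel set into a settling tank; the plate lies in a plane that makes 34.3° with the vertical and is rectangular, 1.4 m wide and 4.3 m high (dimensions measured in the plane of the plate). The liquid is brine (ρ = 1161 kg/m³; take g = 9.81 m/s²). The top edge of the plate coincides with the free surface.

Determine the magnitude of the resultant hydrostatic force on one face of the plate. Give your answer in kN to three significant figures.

F ≈ 122 kN

γ = ρg = 1161 × 9.81 / 1000 = 11.38941 kN/m³.
The plate makes 34.3° with the vertical, i.e. θ = 90° − 34.3° = 55.7° to the horizontal. Measuring y along the incline from the free-surface line, vertical depth h = y·sinθ with sinθ = 0.826098.
The centroid lies 4.3/2 = 2.15 m below the top edge, so y_c = 2.15 m and h_c = 2.15 × 0.826098 = 1.77611 m.
A = 1.4 × 4.3 = 6.02 m².
Resultant F = γ·h_c·A = 11.38941 × 1.77611 × 6.02 = 121.778 kN.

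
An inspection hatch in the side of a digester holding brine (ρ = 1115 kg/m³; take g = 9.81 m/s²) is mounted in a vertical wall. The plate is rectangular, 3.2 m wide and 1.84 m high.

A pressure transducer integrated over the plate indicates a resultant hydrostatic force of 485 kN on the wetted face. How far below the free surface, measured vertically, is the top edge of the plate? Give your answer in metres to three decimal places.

γ = ρg = 1115 × 9.81 / 1000 = 10.93815 kN/m³.
A = 3.2 × 1.84 = 5.888 m².
From F = γ·h_c·A, the centroid depth is h_c = 485/(10.93815 × 5.888) = 7.53061 m.
The centroid lies 1.84/2 = 0.92 m below the top edge, so the top edge sits at h_top = 7.53061 − 0.92 = 6.61061 m below the surface.

d_top ≈ 6.611 m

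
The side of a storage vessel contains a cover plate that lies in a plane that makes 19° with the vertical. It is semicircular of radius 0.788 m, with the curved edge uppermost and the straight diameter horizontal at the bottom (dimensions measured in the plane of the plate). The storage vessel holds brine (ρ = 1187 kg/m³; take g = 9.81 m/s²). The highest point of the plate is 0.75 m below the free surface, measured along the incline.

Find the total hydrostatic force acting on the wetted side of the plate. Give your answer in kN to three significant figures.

F ≈ 12.9 kN

γ = ρg = 1187 × 9.81 / 1000 = 11.64447 kN/m³.
The plate makes 19° with the vertical, i.e. θ = 90° − 19° = 71° to the horizontal. Measuring y along the incline from the free-surface line, vertical depth h = y·sinθ with sinθ = 0.945519.
The centroid lies 4r/(3π) = 0.334438 m above the diameter, so r − 4r/(3π) = 0.788 − 0.334438 = 0.453562 m below the topmost point, so y_c = 0.75 + 0.453562 = 1.20356 m and h_c = 1.20356 × 0.945519 = 1.13799 m.
A = πr²/2 = π × 0.788²/2 = 0.975377 m².
Resultant F = γ·h_c·A = 11.64447 × 1.13799 × 0.975377 = 12.925 kN.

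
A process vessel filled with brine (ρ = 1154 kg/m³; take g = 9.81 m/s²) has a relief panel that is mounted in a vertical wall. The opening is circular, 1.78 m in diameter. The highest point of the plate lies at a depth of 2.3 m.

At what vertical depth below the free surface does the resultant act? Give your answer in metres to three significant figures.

γ = ρg = 1154 × 9.81 / 1000 = 11.32074 kN/m³.
The centroid is at the centre, 0.89 m below the top of the plate, so the centroid depth is h_c = 2.3 + 0.89 = 3.19 m.
A = π(0.89)² = 2.48846 m².
Resultant F = γ·h_c·A = 11.32074 × 3.19 × 2.48846 = 89.8662 kN.
I_c = πr⁴/4 = π × 0.89⁴/4 = 0.492776 m⁴.
Centre of pressure: y_p = y_c + I_c/(y_c·A) = 3.19 + 0.492776/(3.19 × 2.48846) = 3.19 + 0.0620766 = 3.25208 m along the plane.

h_p = 3.25 m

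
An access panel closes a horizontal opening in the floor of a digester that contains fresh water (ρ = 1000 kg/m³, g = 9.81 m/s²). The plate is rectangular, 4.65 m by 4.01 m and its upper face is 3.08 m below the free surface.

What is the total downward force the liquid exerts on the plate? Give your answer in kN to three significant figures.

γ = ρg = 1000 × 9.81 = 9810 N/m³ = 9.81 kN/m³.
The plate is horizontal, so pressure is uniform at p = γ·h = 9.81 × 3.08 = 30.2148 kN/m².
A = 4.65 × 4.01 = 18.6465 m².
F = p·A = 30.2148 × 18.6465 = 563.4 kN.

F ≈ 563 kN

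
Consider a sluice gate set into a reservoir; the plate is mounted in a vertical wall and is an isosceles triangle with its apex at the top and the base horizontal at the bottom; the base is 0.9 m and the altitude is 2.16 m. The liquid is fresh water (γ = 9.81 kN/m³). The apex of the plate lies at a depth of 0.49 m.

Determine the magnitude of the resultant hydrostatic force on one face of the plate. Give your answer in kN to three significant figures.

F ≈ 18.4 kN

γ = 9.81 kN/m³.
With the apex up, the centroid sits 2h/3 = 2 × 2.16/3 = 1.44 m below the apex, so the centroid depth is h_c = 0.49 + 1.44 = 1.93 m.
A = ½ × 0.9 × 2.16 = 0.972 m².
Resultant F = γ·h_c·A = 9.81 × 1.93 × 0.972 = 18.4032 kN.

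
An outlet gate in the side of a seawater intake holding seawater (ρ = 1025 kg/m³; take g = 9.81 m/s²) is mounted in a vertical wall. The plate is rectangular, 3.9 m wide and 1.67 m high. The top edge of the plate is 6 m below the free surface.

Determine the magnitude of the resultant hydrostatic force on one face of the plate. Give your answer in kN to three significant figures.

F ≈ 448 kN

γ = ρg = 1025 × 9.81 / 1000 = 10.05525 kN/m³.
The centroid lies 1.67/2 = 0.835 m below the top edge, so the centroid depth is h_c = 6 + 0.835 = 6.835 m.
A = 3.9 × 1.67 = 6.513 m².
Resultant F = γ·h_c·A = 10.05525 × 6.835 × 6.513 = 447.623 kN.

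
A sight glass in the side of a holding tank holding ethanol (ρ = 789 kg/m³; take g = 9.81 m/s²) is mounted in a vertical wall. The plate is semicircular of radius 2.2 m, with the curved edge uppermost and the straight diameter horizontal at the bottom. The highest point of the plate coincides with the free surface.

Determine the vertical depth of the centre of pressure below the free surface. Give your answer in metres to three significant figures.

h_p = 1.53 m

γ = ρg = 789 × 9.81 / 1000 = 7.74009 kN/m³.
The centroid lies 4r/(3π) = 0.933709 m above the diameter, so r − 4r/(3π) = 2.2 − 0.933709 = 1.26629 m below the topmost point, so the centroid depth is h_c = 1.26629 m.
A = πr²/2 = π × 2.2²/2 = 7.60265 m².
Resultant F = γ·h_c·A = 7.74009 × 1.26629 × 7.60265 = 74.5151 kN.
I_c = (π/8 − 8/(9π))·r⁴ = 0.109757 × 2.2⁴ = 2.57112 m⁴.
Centre of pressure: y_p = y_c + I_c/(y_c·A) = 1.26629 + 2.57112/(1.26629 × 7.60265) = 1.26629 + 0.267069 = 1.53336 m along the plane.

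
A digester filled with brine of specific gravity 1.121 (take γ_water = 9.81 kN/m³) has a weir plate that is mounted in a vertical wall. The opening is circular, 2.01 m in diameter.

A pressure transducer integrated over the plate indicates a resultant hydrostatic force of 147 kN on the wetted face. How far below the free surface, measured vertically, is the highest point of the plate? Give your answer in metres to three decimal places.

d_top ≈ 3.208 m

γ = 1.121 × 9.81 = 10.99701 kN/m³.
A = π(1.005)² = 3.17309 m².
From F = γ·h_c·A, the centroid depth is h_c = 147/(10.99701 × 3.17309) = 4.2127 m.
The centroid is at the centre, 1.005 m below the top of the plate, so the highest point sits at h_top = 4.2127 − 1.005 = 3.2077 m below the surface.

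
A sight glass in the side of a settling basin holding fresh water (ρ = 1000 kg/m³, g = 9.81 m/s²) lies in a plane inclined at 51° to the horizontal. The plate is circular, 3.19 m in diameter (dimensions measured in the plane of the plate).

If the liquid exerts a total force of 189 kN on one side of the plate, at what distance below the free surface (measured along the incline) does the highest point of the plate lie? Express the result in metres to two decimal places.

y_top ≈ 1.51 m

γ = ρg = 1000 × 9.81 = 9810 N/m³ = 9.81 kN/m³.
A = π(1.595)² = 7.99229 m².
From F = γ·h_c·A, the centroid depth is h_c = 189/(9.81 × 7.99229) = 2.41058 m.
Let θ = 51° be the plate's angle to the horizontal; measure y along the incline from where the plane meets the free surface. Vertical depth h = y·sinθ with sinθ = 0.777146.
Along the incline, y_c = h_c/sinθ = 2.41058/0.777146 = 3.10184 m.
The centroid is at the centre, 1.595 m below the top of the plate, so the highest point sits at y_top = 3.10184 − 1.595 = 1.50684 m along the incline.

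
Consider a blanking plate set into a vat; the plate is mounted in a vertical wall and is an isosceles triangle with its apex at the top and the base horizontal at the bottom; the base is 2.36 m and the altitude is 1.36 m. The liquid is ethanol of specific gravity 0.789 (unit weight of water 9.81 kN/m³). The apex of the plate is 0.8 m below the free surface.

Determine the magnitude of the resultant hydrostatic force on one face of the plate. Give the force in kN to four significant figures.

γ = 0.789 × 9.81 = 7.74009 kN/m³.
With the apex up, the centroid sits 2h/3 = 2 × 1.36/3 = 0.906667 m below the apex, so the centroid depth is h_c = 0.8 + 0.906667 = 1.70667 m.
A = ½ × 2.36 × 1.36 = 1.6048 m².
Resultant F = γ·h_c·A = 7.74009 × 1.70667 × 1.6048 = 21.1991 kN.

F ≈ 21.20 kN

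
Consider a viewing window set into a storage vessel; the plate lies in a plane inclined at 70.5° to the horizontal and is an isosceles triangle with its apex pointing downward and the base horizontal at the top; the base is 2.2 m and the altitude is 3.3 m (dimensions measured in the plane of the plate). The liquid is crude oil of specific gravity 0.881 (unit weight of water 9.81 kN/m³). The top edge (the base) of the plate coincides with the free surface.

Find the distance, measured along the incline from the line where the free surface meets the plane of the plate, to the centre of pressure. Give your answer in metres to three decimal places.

y_p = 1.650 m

γ = 0.881 × 9.81 = 8.64261 kN/m³.
Let θ = 70.5° be the plate's angle to the horizontal; measure y along the incline from where the plane meets the free surface. Vertical depth h = y·sinθ with sinθ = 0.942641.
With the apex down, the centroid sits h/3 = 3.3/3 = 1.1 m below the base (the top edge), so y_c = 1.1 m and h_c = 1.1 × 0.942641 = 1.03691 m.
A = ½ × 2.2 × 3.3 = 3.63 m².
Resultant F = γ·h_c·A = 8.64261 × 1.03691 × 3.63 = 32.5306 kN.
I_c = b·h³/36 = 2.2 × 3.3³/36 = 2.19615 m⁴.
Centre of pressure: y_p = y_c + I_c/(y_c·A) = 1.1 + 2.19615/(1.1 × 3.63) = 1.1 + 0.55 = 1.65 m along the plane.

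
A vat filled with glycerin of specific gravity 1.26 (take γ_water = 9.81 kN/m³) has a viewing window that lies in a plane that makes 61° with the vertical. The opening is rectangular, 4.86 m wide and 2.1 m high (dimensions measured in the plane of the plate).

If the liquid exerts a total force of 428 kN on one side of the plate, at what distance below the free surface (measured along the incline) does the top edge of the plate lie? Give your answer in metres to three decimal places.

y_top ≈ 5.948 m

γ = 1.26 × 9.81 = 12.3606 kN/m³.
A = 4.86 × 2.1 = 10.206 m².
From F = γ·h_c·A, the centroid depth is h_c = 428/(12.3606 × 10.206) = 3.39272 m.
The plate makes 61° with the vertical, i.e. θ = 90° − 61° = 29° to the horizontal. Measuring y along the incline from the free-surface line, vertical depth h = y·sinθ with sinθ = 0.484810.
Along the incline, y_c = h_c/sinθ = 3.39272/0.484810 = 6.99804 m.
The centroid lies 2.1/2 = 1.05 m below the top edge, so the top edge sits at y_top = 6.99804 − 1.05 = 5.94804 m along the incline.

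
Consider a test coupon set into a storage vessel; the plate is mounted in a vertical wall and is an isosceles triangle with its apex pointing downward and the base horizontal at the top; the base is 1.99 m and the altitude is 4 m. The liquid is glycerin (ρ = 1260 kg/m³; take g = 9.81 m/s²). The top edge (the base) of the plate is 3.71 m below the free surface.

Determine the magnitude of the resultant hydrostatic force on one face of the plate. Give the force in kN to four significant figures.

F ≈ 248.1 kN

γ = ρg = 1260 × 9.81 / 1000 = 12.3606 kN/m³.
With the apex down, the centroid sits h/3 = 4/3 = 1.33333 m below the base (the top edge), so the centroid depth is h_c = 3.71 + 1.33333 = 5.04333 m.
A = ½ × 1.99 × 4 = 3.98 m².
Resultant F = γ·h_c·A = 12.3606 × 5.04333 × 3.98 = 248.108 kN.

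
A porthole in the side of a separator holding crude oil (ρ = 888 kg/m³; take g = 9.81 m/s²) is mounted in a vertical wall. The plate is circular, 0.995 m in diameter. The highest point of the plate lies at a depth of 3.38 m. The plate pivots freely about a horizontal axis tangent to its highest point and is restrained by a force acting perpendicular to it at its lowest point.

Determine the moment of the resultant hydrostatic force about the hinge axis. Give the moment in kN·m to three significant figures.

M ≈ 13.5 kN·m

γ = ρg = 888 × 9.81 / 1000 = 8.71128 kN/m³.
The centroid is at the centre, 0.4975 m below the top of the plate, so the centroid depth is h_c = 3.38 + 0.4975 = 3.8775 m.
A = π(0.4975)² = 0.777564 m².
Resultant F = γ·h_c·A = 8.71128 × 3.8775 × 0.777564 = 26.2645 kN.
I_c = πr⁴/4 = π × 0.4975⁴/4 = 0.048113 m⁴.
Centre of pressure: y_p = y_c + I_c/(y_c·A) = 3.8775 + 0.048113/(3.8775 × 0.777564) = 3.8775 + 0.0159579 = 3.89346 m along the plane.
The resultant acts 0.4975 + 0.0159579 = 0.513458 m (along the plate) below the hinge at the top edge, so the moment about the hinge is M = F × 0.513458 = 26.2645 × 0.513458 = 13.4857 kN·m.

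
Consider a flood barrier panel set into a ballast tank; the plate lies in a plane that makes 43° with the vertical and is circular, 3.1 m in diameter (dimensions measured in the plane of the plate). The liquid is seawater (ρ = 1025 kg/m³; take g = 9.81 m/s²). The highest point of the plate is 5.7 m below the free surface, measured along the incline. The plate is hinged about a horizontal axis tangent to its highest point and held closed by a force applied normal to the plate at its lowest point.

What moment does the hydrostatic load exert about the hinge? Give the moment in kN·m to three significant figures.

M ≈ 657 kN·m

γ = ρg = 1025 × 9.81 / 1000 = 10.05525 kN/m³.
The plate makes 43° with the vertical, i.e. θ = 90° − 43° = 47° to the horizontal. Measuring y along the incline from the free-surface line, vertical depth h = y·sinθ with sinθ = 0.731354.
The centroid is at the centre, 1.55 m below the top of the plate, so y_c = 5.7 + 1.55 = 7.25 m and h_c = 7.25 × 0.731354 = 5.30232 m.
A = π(1.55)² = 7.54768 m².
Resultant F = γ·h_c·A = 10.05525 × 5.30232 × 7.54768 = 402.413 kN.
I_c = πr⁴/4 = π × 1.55⁴/4 = 4.53332 m⁴.
Centre of pressure: y_p = y_c + I_c/(y_c·A) = 7.25 + 4.53332/(7.25 × 7.54768) = 7.25 + 0.0828447 = 7.33284 m along the plane.
The resultant acts 1.55 + 0.0828447 = 1.63284 m (along the plate) below the hinge at the top edge, so the moment about the hinge is M = F × 1.63284 = 402.413 × 1.63284 = 657.076 kN·m.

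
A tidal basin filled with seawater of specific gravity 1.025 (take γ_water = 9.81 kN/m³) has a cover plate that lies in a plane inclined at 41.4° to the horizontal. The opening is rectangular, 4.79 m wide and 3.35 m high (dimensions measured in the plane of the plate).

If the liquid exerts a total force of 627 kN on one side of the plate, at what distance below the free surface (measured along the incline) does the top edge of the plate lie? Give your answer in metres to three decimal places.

y_top ≈ 4.201 m

γ = 1.025 × 9.81 = 10.05525 kN/m³.
A = 4.79 × 3.35 = 16.0465 m².
From F = γ·h_c·A, the centroid depth is h_c = 627/(10.05525 × 16.0465) = 3.88592 m.
Let θ = 41.4° be the plate's angle to the horizontal; measure y along the incline from where the plane meets the free surface. Vertical depth h = y·sinθ with sinθ = 0.661312.
Along the incline, y_c = h_c/sinθ = 3.88592/0.661312 = 5.87608 m.
The centroid lies 3.35/2 = 1.675 m below the top edge, so the top edge sits at y_top = 5.87608 − 1.675 = 4.20108 m along the incline.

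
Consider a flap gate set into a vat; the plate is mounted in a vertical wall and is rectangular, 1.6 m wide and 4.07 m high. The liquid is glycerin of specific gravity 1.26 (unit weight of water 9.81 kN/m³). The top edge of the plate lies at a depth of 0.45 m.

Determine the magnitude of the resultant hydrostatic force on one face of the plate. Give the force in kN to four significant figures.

γ = 1.26 × 9.81 = 12.3606 kN/m³.
The centroid lies 4.07/2 = 2.035 m below the top edge, so the centroid depth is h_c = 0.45 + 2.035 = 2.485 m.
A = 1.6 × 4.07 = 6.512 m².
Resultant F = γ·h_c·A = 12.3606 × 2.485 × 6.512 = 200.023 kN.

F ≈ 200.0 kN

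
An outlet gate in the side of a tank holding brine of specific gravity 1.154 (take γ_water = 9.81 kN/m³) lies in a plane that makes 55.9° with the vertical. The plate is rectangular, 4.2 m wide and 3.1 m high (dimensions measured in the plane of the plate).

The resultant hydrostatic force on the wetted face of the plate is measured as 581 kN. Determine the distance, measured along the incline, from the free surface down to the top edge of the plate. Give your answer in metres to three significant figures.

y_top ≈ 5.48 m

γ = 1.154 × 9.81 = 11.32074 kN/m³.
A = 4.2 × 3.1 = 13.02 m².
From F = γ·h_c·A, the centroid depth is h_c = 581/(11.32074 × 13.02) = 3.94176 m.
The plate makes 55.9° with the vertical, i.e. θ = 90° − 55.9° = 34.1° to the horizontal. Measuring y along the incline from the free-surface line, vertical depth h = y·sinθ with sinθ = 0.560639.
Along the incline, y_c = h_c/sinθ = 3.94176/0.560639 = 7.03083 m.
The centroid lies 3.1/2 = 1.55 m below the top edge, so the top edge sits at y_top = 7.03083 − 1.55 = 5.48083 m along the incline.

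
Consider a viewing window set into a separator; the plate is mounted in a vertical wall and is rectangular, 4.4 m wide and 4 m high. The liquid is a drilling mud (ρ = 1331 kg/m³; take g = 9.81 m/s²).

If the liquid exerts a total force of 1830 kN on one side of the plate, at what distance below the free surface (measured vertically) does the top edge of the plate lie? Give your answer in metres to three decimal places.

d_top ≈ 5.963 m

γ = ρg = 1331 × 9.81 / 1000 = 13.05711 kN/m³.
A = 4.4 × 4 = 17.6 m².
From F = γ·h_c·A, the centroid depth is h_c = 1830/(13.05711 × 17.6) = 7.96327 m.
The centroid lies 4/2 = 2 m below the top edge, so the top edge sits at h_top = 7.96327 − 2 = 5.96327 m below the surface.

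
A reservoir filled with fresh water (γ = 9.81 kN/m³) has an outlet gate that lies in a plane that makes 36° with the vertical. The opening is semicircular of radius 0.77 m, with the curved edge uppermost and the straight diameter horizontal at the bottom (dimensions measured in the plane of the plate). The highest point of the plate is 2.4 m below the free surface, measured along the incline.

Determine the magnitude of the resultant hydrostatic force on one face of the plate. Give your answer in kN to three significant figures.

γ = 9.81 kN/m³.
The plate makes 36° with the vertical, i.e. θ = 90° − 36° = 54° to the horizontal. Measuring y along the incline from the free-surface line, vertical depth h = y·sinθ with sinθ = 0.809017.
The centroid lies 4r/(3π) = 0.326798 m above the diameter, so r − 4r/(3π) = 0.77 − 0.326798 = 0.443202 m below the topmost point, so y_c = 2.4 + 0.443202 = 2.8432 m and h_c = 2.8432 × 0.809017 = 2.3002 m.
A = πr²/2 = π × 0.77²/2 = 0.931325 m².
Resultant F = γ·h_c·A = 9.81 × 2.3002 × 0.931325 = 21.0153 kN.

F ≈ 21.0 kN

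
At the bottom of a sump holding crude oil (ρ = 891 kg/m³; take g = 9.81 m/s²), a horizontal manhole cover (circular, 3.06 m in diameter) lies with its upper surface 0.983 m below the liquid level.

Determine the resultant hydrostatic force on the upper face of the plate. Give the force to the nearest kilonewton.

γ = ρg = 891 × 9.81 / 1000 = 8.74071 kN/m³.
The plate is horizontal, so pressure is uniform at p = γ·h = 8.74071 × 0.983 = 8.59212 kN/m².
A = π(1.53)² = 7.35415 m².
F = p·A = 8.59212 × 7.35415 = 63.1877 kN.

F ≈ 63 kN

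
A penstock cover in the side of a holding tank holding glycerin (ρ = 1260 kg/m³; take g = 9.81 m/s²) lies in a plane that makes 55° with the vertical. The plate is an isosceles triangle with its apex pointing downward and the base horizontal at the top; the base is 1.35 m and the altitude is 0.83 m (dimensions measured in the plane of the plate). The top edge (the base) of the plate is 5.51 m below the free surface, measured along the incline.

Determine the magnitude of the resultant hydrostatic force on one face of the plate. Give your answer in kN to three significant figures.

γ = ρg = 1260 × 9.81 / 1000 = 12.3606 kN/m³.
The plate makes 55° with the vertical, i.e. θ = 90° − 55° = 35° to the horizontal. Measuring y along the incline from the free-surface line, vertical depth h = y·sinθ with sinθ = 0.573576.
With the apex down, the centroid sits h/3 = 0.83/3 = 0.276667 m below the base (the top edge), so y_c = 5.51 + 0.276667 = 5.78667 m and h_c = 5.78667 × 0.573576 = 3.3191 m.
A = ½ × 1.35 × 0.83 = 0.56025 m².
Resultant F = γ·h_c·A = 12.3606 × 3.3191 × 0.56025 = 22.9849 kN.

F ≈ 23.0 kN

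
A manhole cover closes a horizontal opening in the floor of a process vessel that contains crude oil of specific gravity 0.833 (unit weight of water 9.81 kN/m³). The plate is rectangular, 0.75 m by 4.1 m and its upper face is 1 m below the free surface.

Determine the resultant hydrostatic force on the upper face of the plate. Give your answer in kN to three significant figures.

γ = 0.833 × 9.81 = 8.17173 kN/m³.
The plate is horizontal, so pressure is uniform at p = γ·h = 8.17173 × 1 = 8.17173 kN/m².
A = 0.75 × 4.1 = 3.075 m².
F = p·A = 8.17173 × 3.075 = 25.1281 kN.

F ≈ 25.1 kN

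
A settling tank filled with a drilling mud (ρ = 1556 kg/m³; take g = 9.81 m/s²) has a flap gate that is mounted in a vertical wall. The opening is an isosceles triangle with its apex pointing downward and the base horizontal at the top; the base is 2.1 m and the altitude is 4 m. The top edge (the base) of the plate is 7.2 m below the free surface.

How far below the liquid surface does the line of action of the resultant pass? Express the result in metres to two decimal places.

γ = ρg = 1556 × 9.81 / 1000 = 15.26436 kN/m³.
With the apex down, the centroid sits h/3 = 4/3 = 1.33333 m below the base (the top edge), so the centroid depth is h_c = 7.2 + 1.33333 = 8.53333 m.
A = ½ × 2.1 × 4 = 4.2 m².
Resultant F = γ·h_c·A = 15.26436 × 8.53333 × 4.2 = 547.074 kN.
I_c = b·h³/36 = 2.1 × 4³/36 = 3.73333 m⁴.
Centre of pressure: y_p = y_c + I_c/(y_c·A) = 8.53333 + 3.73333/(8.53333 × 4.2) = 8.53333 + 0.104167 = 8.6375 m along the plane.

h_p = 8.64 m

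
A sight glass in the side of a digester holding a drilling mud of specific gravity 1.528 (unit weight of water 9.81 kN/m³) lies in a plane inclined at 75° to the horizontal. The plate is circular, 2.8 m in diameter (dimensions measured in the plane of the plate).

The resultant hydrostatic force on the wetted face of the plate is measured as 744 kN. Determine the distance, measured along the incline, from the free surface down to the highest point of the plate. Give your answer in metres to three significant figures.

γ = 1.528 × 9.81 = 14.98968 kN/m³.
A = π(1.4)² = 6.15752 m².
From F = γ·h_c·A, the centroid depth is h_c = 744/(14.98968 × 6.15752) = 8.06074 m.
Let θ = 75° be the plate's angle to the horizontal; measure y along the incline from where the plane meets the free surface. Vertical depth h = y·sinθ with sinθ = 0.965926.
Along the incline, y_c = h_c/sinθ = 8.06074/0.965926 = 8.34509 m.
The centroid is at the centre, 1.4 m below the top of the plate, so the highest point sits at y_top = 8.34509 − 1.4 = 6.94509 m along the incline.

y_top ≈ 6.95 m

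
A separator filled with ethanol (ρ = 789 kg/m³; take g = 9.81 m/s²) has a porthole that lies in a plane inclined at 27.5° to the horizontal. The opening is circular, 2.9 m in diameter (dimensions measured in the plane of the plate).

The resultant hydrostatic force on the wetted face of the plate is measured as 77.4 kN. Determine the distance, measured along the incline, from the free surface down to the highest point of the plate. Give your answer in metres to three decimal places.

y_top ≈ 1.829 m

γ = ρg = 789 × 9.81 / 1000 = 7.74009 kN/m³.
A = π(1.45)² = 6.6052 m².
From F = γ·h_c·A, the centroid depth is h_c = 77.4/(7.74009 × 6.6052) = 1.51394 m.
Let θ = 27.5° be the plate's angle to the horizontal; measure y along the incline from where the plane meets the free surface. Vertical depth h = y·sinθ with sinθ = 0.461749.
Along the incline, y_c = h_c/sinθ = 1.51394/0.461749 = 3.27871 m.
The centroid is at the centre, 1.45 m below the top of the plate, so the highest point sits at y_top = 3.27871 − 1.45 = 1.82871 m along the incline.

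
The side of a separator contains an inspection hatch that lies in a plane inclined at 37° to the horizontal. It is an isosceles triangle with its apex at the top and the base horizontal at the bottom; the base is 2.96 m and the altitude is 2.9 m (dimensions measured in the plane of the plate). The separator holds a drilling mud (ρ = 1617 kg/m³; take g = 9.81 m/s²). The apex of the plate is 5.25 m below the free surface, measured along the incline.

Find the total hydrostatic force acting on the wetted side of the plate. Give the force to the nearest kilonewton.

F ≈ 294 kN

γ = ρg = 1617 × 9.81 / 1000 = 15.86277 kN/m³.
Let θ = 37° be the plate's angle to the horizontal; measure y along the incline from where the plane meets the free surface. Vertical depth h = y·sinθ with sinθ = 0.601815.
With the apex up, the centroid sits 2h/3 = 2 × 2.9/3 = 1.93333 m below the apex, so y_c = 5.25 + 1.93333 = 7.18333 m and h_c = 7.18333 × 0.601815 = 4.32304 m.
A = ½ × 2.96 × 2.9 = 4.292 m².
Resultant F = γ·h_c·A = 15.86277 × 4.32304 × 4.292 = 294.326 kN.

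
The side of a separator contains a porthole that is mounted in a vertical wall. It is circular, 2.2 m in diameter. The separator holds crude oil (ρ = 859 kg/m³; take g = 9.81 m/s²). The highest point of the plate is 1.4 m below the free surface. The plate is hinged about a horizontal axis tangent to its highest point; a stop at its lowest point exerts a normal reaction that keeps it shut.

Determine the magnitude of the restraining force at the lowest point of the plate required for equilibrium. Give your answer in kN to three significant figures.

γ = ρg = 859 × 9.81 / 1000 = 8.42679 kN/m³.
The centroid is at the centre, 1.1 m below the top of the plate, so the centroid depth is h_c = 1.4 + 1.1 = 2.5 m.
A = π(1.1)² = 3.80133 m².
Resultant F = γ·h_c·A = 8.42679 × 2.5 × 3.80133 = 80.0825 kN.
I_c = πr⁴/4 = π × 1.1⁴/4 = 1.1499 m⁴.
Centre of pressure: y_p = y_c + I_c/(y_c·A) = 2.5 + 1.1499/(2.5 × 3.80133) = 2.5 + 0.121 = 2.621 m along the plane.
The resultant acts 1.1 + 0.121 = 1.221 m (along the plate) below the hinge at the top edge, so the moment about the hinge is M = F × 1.221 = 80.0825 × 1.221 = 97.7807 kN·m.
A normal force at the bottom, 2.2 m from the hinge, must supply this moment: P = 97.7807/2.2 = 44.4458 kN.

P ≈ 44.4 kN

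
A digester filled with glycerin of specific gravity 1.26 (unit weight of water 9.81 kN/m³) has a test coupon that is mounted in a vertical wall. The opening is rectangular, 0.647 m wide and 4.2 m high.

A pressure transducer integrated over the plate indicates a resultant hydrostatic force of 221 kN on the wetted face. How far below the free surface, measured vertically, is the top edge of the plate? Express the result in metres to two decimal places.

γ = 1.26 × 9.81 = 12.3606 kN/m³.
A = 0.647 × 4.2 = 2.7174 m².
From F = γ·h_c·A, the centroid depth is h_c = 221/(12.3606 × 2.7174) = 6.57959 m.
The centroid lies 4.2/2 = 2.1 m below the top edge, so the top edge sits at h_top = 6.57959 − 2.1 = 4.47959 m below the surface.

d_top ≈ 4.48 m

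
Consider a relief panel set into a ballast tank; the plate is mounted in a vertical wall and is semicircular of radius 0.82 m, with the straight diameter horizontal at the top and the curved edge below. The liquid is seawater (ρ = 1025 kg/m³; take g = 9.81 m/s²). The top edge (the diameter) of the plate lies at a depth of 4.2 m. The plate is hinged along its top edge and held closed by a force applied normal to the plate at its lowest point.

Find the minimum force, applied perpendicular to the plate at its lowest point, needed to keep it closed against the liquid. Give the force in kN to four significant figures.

γ = ρg = 1025 × 9.81 / 1000 = 10.05525 kN/m³.
The centroid of a semicircle lies 4r/(3π) = 0.348019 m from the diameter, here below the top edge, so the centroid depth is h_c = 4.2 + 0.348019 = 4.54802 m.
A = πr²/2 = π × 0.82²/2 = 1.0562 m².
Resultant F = γ·h_c·A = 10.05525 × 4.54802 × 1.0562 = 48.3016 kN.
I_c = (π/8 − 8/(9π))·r⁴ = 0.109757 × 0.82⁴ = 0.0496235 m⁴.
Centre of pressure: y_p = y_c + I_c/(y_c·A) = 4.54802 + 0.0496235/(4.54802 × 1.0562) = 4.54802 + 0.0103304 = 4.55835 m along the plane.
The resultant acts 0.348019 + 0.0103304 = 0.358349 m (along the plate) below the hinge at the top edge, so the moment about the hinge is M = F × 0.358349 = 48.3016 × 0.358349 = 17.3088 kN·m.
A normal force at the bottom, 0.82 m from the hinge, must supply this moment: P = 17.3088/0.82 = 21.1083 kN.

P ≈ 21.11 kN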